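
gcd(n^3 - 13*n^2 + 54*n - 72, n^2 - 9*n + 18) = n^2 - 9*n + 18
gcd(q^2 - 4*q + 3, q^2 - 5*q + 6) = q - 3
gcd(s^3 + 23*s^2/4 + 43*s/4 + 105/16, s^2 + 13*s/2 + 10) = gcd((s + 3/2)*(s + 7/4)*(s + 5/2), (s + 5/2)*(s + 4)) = s + 5/2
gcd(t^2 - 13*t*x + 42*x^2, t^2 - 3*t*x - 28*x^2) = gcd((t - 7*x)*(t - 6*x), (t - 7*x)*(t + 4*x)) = -t + 7*x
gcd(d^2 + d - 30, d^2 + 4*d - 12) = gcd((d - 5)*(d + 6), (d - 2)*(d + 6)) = d + 6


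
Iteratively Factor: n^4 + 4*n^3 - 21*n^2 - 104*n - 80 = (n + 4)*(n^3 - 21*n - 20) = (n + 1)*(n + 4)*(n^2 - n - 20) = (n - 5)*(n + 1)*(n + 4)*(n + 4)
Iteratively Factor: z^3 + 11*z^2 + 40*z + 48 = (z + 4)*(z^2 + 7*z + 12) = (z + 4)^2*(z + 3)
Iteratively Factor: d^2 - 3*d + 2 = (d - 1)*(d - 2)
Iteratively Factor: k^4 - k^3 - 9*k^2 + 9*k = (k)*(k^3 - k^2 - 9*k + 9) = k*(k + 3)*(k^2 - 4*k + 3) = k*(k - 1)*(k + 3)*(k - 3)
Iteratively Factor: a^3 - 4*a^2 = (a)*(a^2 - 4*a) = a^2*(a - 4)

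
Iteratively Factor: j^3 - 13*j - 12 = (j + 1)*(j^2 - j - 12) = (j - 4)*(j + 1)*(j + 3)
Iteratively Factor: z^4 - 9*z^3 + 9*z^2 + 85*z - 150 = (z - 5)*(z^3 - 4*z^2 - 11*z + 30) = (z - 5)^2*(z^2 + z - 6) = (z - 5)^2*(z + 3)*(z - 2)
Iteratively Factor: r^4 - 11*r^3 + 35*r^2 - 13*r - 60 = (r - 5)*(r^3 - 6*r^2 + 5*r + 12) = (r - 5)*(r + 1)*(r^2 - 7*r + 12) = (r - 5)*(r - 3)*(r + 1)*(r - 4)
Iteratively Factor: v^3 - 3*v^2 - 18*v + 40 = (v - 5)*(v^2 + 2*v - 8) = (v - 5)*(v + 4)*(v - 2)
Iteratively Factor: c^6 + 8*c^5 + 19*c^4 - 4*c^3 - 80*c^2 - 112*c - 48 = (c + 3)*(c^5 + 5*c^4 + 4*c^3 - 16*c^2 - 32*c - 16) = (c + 2)*(c + 3)*(c^4 + 3*c^3 - 2*c^2 - 12*c - 8) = (c + 2)^2*(c + 3)*(c^3 + c^2 - 4*c - 4) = (c + 2)^3*(c + 3)*(c^2 - c - 2) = (c + 1)*(c + 2)^3*(c + 3)*(c - 2)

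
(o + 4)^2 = o^2 + 8*o + 16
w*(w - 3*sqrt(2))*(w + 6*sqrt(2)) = w^3 + 3*sqrt(2)*w^2 - 36*w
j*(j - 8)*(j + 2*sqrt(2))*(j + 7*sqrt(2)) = j^4 - 8*j^3 + 9*sqrt(2)*j^3 - 72*sqrt(2)*j^2 + 28*j^2 - 224*j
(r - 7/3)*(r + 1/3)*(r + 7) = r^3 + 5*r^2 - 133*r/9 - 49/9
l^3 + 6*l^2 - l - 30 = (l - 2)*(l + 3)*(l + 5)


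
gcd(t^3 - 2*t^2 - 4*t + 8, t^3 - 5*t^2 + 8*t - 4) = t^2 - 4*t + 4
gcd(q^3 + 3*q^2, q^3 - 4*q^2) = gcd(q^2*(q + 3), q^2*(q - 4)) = q^2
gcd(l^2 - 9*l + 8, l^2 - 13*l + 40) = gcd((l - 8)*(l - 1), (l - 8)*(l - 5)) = l - 8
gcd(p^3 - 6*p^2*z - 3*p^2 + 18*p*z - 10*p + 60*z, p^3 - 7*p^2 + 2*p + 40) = p^2 - 3*p - 10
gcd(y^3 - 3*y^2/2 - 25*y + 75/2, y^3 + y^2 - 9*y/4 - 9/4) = y - 3/2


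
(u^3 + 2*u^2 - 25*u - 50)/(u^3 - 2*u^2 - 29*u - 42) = (u^2 - 25)/(u^2 - 4*u - 21)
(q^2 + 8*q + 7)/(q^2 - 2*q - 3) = (q + 7)/(q - 3)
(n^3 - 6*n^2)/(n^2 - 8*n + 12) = n^2/(n - 2)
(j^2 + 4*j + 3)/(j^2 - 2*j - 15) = (j + 1)/(j - 5)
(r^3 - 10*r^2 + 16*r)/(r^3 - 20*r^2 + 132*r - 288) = r*(r - 2)/(r^2 - 12*r + 36)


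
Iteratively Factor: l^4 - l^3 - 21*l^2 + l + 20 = (l + 1)*(l^3 - 2*l^2 - 19*l + 20) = (l - 5)*(l + 1)*(l^2 + 3*l - 4) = (l - 5)*(l - 1)*(l + 1)*(l + 4)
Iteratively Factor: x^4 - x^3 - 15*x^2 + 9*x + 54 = (x - 3)*(x^3 + 2*x^2 - 9*x - 18) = (x - 3)*(x + 3)*(x^2 - x - 6) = (x - 3)*(x + 2)*(x + 3)*(x - 3)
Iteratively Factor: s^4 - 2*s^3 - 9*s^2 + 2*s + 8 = (s + 2)*(s^3 - 4*s^2 - s + 4) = (s - 1)*(s + 2)*(s^2 - 3*s - 4) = (s - 4)*(s - 1)*(s + 2)*(s + 1)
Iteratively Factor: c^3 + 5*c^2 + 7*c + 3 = (c + 1)*(c^2 + 4*c + 3) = (c + 1)*(c + 3)*(c + 1)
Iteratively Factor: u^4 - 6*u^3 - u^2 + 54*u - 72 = (u - 3)*(u^3 - 3*u^2 - 10*u + 24) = (u - 3)*(u + 3)*(u^2 - 6*u + 8) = (u - 4)*(u - 3)*(u + 3)*(u - 2)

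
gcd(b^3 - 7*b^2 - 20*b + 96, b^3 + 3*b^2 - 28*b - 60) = 1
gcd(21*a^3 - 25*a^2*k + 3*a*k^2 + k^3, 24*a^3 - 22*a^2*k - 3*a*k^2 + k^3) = a - k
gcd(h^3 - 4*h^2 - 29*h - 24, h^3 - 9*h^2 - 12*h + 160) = h - 8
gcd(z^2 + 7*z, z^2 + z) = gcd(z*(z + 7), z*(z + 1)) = z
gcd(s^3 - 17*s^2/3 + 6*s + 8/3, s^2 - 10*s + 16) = s - 2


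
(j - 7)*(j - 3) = j^2 - 10*j + 21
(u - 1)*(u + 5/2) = u^2 + 3*u/2 - 5/2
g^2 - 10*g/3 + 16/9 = (g - 8/3)*(g - 2/3)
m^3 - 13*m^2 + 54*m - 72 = (m - 6)*(m - 4)*(m - 3)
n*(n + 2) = n^2 + 2*n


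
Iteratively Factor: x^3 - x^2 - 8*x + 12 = (x + 3)*(x^2 - 4*x + 4) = (x - 2)*(x + 3)*(x - 2)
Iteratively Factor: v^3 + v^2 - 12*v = (v)*(v^2 + v - 12) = v*(v - 3)*(v + 4)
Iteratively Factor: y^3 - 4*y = (y - 2)*(y^2 + 2*y) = y*(y - 2)*(y + 2)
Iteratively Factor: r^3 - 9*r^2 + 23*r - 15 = (r - 1)*(r^2 - 8*r + 15) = (r - 5)*(r - 1)*(r - 3)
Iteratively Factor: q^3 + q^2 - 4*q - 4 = (q + 1)*(q^2 - 4) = (q + 1)*(q + 2)*(q - 2)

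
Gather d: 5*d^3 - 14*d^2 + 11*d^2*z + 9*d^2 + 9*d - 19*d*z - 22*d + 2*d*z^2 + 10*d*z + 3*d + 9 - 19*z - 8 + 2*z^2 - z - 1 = 5*d^3 + d^2*(11*z - 5) + d*(2*z^2 - 9*z - 10) + 2*z^2 - 20*z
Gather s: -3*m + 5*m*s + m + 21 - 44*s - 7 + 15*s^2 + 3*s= -2*m + 15*s^2 + s*(5*m - 41) + 14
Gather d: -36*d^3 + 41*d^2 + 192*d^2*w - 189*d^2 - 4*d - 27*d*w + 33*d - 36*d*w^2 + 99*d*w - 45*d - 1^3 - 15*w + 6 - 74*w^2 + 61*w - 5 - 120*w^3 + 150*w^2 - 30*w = -36*d^3 + d^2*(192*w - 148) + d*(-36*w^2 + 72*w - 16) - 120*w^3 + 76*w^2 + 16*w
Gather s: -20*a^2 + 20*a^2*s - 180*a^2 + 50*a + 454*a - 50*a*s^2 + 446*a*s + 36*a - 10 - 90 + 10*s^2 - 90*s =-200*a^2 + 540*a + s^2*(10 - 50*a) + s*(20*a^2 + 446*a - 90) - 100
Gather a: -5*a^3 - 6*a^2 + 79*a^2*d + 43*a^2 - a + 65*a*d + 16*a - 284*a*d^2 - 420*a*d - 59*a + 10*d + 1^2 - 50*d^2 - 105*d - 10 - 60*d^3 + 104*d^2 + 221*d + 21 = -5*a^3 + a^2*(79*d + 37) + a*(-284*d^2 - 355*d - 44) - 60*d^3 + 54*d^2 + 126*d + 12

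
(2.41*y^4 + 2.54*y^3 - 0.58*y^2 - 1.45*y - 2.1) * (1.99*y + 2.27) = 4.7959*y^5 + 10.5253*y^4 + 4.6116*y^3 - 4.2021*y^2 - 7.4705*y - 4.767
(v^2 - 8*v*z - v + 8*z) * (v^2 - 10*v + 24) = v^4 - 8*v^3*z - 11*v^3 + 88*v^2*z + 34*v^2 - 272*v*z - 24*v + 192*z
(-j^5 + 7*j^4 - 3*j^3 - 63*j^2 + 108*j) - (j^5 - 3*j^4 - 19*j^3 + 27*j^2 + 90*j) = -2*j^5 + 10*j^4 + 16*j^3 - 90*j^2 + 18*j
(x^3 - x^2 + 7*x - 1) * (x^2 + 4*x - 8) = x^5 + 3*x^4 - 5*x^3 + 35*x^2 - 60*x + 8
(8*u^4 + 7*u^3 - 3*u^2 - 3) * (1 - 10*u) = -80*u^5 - 62*u^4 + 37*u^3 - 3*u^2 + 30*u - 3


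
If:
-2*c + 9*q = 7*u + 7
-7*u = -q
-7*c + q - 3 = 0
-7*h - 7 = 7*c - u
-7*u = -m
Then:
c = -17/54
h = -295/441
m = 43/54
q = 43/54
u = 43/378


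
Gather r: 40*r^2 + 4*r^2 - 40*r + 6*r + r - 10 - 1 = 44*r^2 - 33*r - 11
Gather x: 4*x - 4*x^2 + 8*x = -4*x^2 + 12*x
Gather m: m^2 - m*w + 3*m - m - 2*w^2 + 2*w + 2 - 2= m^2 + m*(2 - w) - 2*w^2 + 2*w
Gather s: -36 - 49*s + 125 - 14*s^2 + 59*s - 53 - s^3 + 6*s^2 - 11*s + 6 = -s^3 - 8*s^2 - s + 42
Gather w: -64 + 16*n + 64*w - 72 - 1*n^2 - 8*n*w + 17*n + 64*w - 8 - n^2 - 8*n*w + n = -2*n^2 + 34*n + w*(128 - 16*n) - 144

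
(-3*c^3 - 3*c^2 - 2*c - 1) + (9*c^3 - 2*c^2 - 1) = 6*c^3 - 5*c^2 - 2*c - 2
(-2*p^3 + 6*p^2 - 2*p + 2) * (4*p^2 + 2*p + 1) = -8*p^5 + 20*p^4 + 2*p^3 + 10*p^2 + 2*p + 2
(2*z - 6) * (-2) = 12 - 4*z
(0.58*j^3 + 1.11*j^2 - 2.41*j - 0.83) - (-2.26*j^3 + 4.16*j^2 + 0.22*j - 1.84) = 2.84*j^3 - 3.05*j^2 - 2.63*j + 1.01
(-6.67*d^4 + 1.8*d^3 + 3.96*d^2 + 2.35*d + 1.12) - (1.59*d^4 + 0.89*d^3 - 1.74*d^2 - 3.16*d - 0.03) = -8.26*d^4 + 0.91*d^3 + 5.7*d^2 + 5.51*d + 1.15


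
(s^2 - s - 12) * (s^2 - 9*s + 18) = s^4 - 10*s^3 + 15*s^2 + 90*s - 216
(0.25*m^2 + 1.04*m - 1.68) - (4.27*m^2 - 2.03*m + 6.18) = -4.02*m^2 + 3.07*m - 7.86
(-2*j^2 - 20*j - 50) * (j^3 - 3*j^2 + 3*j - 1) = -2*j^5 - 14*j^4 + 4*j^3 + 92*j^2 - 130*j + 50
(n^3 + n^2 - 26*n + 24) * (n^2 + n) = n^5 + 2*n^4 - 25*n^3 - 2*n^2 + 24*n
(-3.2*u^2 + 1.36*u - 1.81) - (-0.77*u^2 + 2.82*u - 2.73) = -2.43*u^2 - 1.46*u + 0.92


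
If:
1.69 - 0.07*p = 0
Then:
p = 24.14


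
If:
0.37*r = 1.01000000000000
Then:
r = 2.73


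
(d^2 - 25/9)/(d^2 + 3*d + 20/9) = (3*d - 5)/(3*d + 4)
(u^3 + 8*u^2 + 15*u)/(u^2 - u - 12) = u*(u + 5)/(u - 4)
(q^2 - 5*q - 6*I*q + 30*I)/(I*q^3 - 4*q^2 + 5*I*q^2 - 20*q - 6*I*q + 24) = (-I*q^2 + q*(-6 + 5*I) + 30)/(q^3 + q^2*(5 + 4*I) + q*(-6 + 20*I) - 24*I)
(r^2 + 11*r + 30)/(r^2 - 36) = (r + 5)/(r - 6)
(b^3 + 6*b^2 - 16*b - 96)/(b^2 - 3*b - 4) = (b^2 + 10*b + 24)/(b + 1)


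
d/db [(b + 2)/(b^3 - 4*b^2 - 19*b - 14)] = 2*(3 - b)/(b^4 - 12*b^3 + 22*b^2 + 84*b + 49)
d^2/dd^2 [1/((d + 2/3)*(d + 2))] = 6*(9*(d + 2)^2 + 3*(d + 2)*(3*d + 2) + (3*d + 2)^2)/((d + 2)^3*(3*d + 2)^3)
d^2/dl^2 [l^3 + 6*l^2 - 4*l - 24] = 6*l + 12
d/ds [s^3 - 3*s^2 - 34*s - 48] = 3*s^2 - 6*s - 34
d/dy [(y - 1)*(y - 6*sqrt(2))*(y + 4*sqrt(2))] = 3*y^2 - 4*sqrt(2)*y - 2*y - 48 + 2*sqrt(2)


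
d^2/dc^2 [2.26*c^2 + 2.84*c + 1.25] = 4.52000000000000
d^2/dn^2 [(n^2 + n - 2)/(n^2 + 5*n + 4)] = 4*(-2*n^3 - 9*n^2 - 21*n - 23)/(n^6 + 15*n^5 + 87*n^4 + 245*n^3 + 348*n^2 + 240*n + 64)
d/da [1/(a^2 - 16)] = -2*a/(a^2 - 16)^2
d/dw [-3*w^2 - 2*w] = -6*w - 2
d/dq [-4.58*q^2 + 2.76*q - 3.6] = 2.76 - 9.16*q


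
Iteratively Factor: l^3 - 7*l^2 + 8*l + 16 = (l - 4)*(l^2 - 3*l - 4) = (l - 4)*(l + 1)*(l - 4)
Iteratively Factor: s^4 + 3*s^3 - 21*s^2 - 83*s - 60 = (s + 1)*(s^3 + 2*s^2 - 23*s - 60) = (s + 1)*(s + 3)*(s^2 - s - 20) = (s + 1)*(s + 3)*(s + 4)*(s - 5)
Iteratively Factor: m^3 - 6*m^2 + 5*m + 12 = (m - 4)*(m^2 - 2*m - 3) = (m - 4)*(m - 3)*(m + 1)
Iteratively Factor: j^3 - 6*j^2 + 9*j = (j - 3)*(j^2 - 3*j) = j*(j - 3)*(j - 3)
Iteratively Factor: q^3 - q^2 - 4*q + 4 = (q - 2)*(q^2 + q - 2) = (q - 2)*(q + 2)*(q - 1)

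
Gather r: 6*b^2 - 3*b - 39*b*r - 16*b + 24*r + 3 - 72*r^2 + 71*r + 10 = 6*b^2 - 19*b - 72*r^2 + r*(95 - 39*b) + 13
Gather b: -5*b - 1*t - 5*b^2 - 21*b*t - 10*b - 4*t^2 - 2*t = -5*b^2 + b*(-21*t - 15) - 4*t^2 - 3*t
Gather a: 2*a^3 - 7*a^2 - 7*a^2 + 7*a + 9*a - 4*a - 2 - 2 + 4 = 2*a^3 - 14*a^2 + 12*a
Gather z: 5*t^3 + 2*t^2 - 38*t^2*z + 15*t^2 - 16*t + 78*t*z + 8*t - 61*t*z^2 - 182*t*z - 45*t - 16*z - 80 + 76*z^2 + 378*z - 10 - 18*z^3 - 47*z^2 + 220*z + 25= 5*t^3 + 17*t^2 - 53*t - 18*z^3 + z^2*(29 - 61*t) + z*(-38*t^2 - 104*t + 582) - 65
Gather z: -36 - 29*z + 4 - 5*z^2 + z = -5*z^2 - 28*z - 32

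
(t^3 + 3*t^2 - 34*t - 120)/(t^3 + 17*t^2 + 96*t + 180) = (t^2 - 2*t - 24)/(t^2 + 12*t + 36)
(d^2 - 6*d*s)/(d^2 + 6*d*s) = (d - 6*s)/(d + 6*s)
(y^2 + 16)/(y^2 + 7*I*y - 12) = (y - 4*I)/(y + 3*I)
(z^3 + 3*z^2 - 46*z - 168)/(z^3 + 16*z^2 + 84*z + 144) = (z - 7)/(z + 6)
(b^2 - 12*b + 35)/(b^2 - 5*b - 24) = (-b^2 + 12*b - 35)/(-b^2 + 5*b + 24)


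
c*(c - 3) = c^2 - 3*c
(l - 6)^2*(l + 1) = l^3 - 11*l^2 + 24*l + 36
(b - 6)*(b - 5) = b^2 - 11*b + 30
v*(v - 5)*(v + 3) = v^3 - 2*v^2 - 15*v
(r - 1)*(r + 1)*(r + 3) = r^3 + 3*r^2 - r - 3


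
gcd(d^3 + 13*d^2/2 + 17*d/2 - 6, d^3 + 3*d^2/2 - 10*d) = d + 4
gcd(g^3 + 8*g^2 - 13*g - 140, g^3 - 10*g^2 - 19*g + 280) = g + 5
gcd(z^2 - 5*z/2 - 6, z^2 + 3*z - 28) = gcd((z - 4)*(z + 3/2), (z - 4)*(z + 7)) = z - 4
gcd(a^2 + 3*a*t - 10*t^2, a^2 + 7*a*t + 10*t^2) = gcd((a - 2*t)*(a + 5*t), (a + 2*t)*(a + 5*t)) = a + 5*t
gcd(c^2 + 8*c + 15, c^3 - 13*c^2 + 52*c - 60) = 1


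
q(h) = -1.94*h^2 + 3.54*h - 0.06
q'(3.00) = -8.10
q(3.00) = -6.90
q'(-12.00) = 50.10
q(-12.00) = -321.90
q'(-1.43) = 9.09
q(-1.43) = -9.09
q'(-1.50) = 9.36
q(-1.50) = -9.74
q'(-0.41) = 5.13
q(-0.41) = -1.84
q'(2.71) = -6.97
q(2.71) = -4.71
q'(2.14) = -4.76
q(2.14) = -1.37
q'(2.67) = -6.82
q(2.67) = -4.44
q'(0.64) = 1.06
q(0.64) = 1.41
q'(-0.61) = 5.91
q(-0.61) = -2.94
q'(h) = 3.54 - 3.88*h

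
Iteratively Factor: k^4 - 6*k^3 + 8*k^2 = (k)*(k^3 - 6*k^2 + 8*k) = k^2*(k^2 - 6*k + 8) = k^2*(k - 4)*(k - 2)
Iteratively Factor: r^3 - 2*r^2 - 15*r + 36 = (r + 4)*(r^2 - 6*r + 9) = (r - 3)*(r + 4)*(r - 3)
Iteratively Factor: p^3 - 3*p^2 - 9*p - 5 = (p + 1)*(p^2 - 4*p - 5) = (p + 1)^2*(p - 5)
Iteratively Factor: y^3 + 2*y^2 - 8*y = (y + 4)*(y^2 - 2*y) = y*(y + 4)*(y - 2)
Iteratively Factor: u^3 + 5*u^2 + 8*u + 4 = (u + 2)*(u^2 + 3*u + 2) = (u + 2)^2*(u + 1)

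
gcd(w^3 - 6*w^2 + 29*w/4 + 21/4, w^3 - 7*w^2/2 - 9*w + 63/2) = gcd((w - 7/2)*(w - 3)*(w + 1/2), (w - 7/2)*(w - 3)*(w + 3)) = w^2 - 13*w/2 + 21/2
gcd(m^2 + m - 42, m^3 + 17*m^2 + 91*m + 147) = m + 7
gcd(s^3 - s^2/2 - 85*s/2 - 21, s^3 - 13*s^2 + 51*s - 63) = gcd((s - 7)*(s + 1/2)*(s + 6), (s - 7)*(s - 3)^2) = s - 7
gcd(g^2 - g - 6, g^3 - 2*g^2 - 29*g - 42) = g + 2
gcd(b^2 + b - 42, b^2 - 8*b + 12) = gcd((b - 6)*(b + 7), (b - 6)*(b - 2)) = b - 6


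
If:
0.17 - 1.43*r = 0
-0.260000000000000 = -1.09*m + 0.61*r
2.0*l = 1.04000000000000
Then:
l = 0.52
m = 0.31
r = 0.12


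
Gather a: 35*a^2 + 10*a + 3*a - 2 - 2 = 35*a^2 + 13*a - 4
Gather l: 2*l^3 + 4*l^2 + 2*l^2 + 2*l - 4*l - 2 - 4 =2*l^3 + 6*l^2 - 2*l - 6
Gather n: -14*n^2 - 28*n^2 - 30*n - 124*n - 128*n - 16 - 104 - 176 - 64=-42*n^2 - 282*n - 360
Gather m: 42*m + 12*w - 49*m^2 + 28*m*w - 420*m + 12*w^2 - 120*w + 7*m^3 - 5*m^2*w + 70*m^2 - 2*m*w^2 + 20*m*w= 7*m^3 + m^2*(21 - 5*w) + m*(-2*w^2 + 48*w - 378) + 12*w^2 - 108*w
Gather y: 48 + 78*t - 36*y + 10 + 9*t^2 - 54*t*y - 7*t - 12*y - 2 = 9*t^2 + 71*t + y*(-54*t - 48) + 56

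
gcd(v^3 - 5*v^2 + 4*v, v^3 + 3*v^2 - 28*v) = v^2 - 4*v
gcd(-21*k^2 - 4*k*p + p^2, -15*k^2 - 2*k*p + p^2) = 3*k + p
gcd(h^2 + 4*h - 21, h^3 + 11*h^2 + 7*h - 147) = h^2 + 4*h - 21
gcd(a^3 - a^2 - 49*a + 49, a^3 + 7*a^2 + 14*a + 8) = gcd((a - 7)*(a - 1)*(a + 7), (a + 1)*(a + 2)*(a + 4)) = 1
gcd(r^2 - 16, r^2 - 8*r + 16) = r - 4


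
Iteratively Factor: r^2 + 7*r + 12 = (r + 3)*(r + 4)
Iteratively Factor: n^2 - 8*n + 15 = (n - 3)*(n - 5)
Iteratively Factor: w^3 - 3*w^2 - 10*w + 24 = (w - 4)*(w^2 + w - 6) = (w - 4)*(w - 2)*(w + 3)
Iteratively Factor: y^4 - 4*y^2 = (y + 2)*(y^3 - 2*y^2) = (y - 2)*(y + 2)*(y^2) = y*(y - 2)*(y + 2)*(y)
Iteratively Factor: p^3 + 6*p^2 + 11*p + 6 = (p + 3)*(p^2 + 3*p + 2) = (p + 2)*(p + 3)*(p + 1)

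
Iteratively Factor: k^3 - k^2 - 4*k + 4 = (k - 1)*(k^2 - 4) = (k - 1)*(k + 2)*(k - 2)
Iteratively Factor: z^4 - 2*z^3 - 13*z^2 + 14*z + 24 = (z + 3)*(z^3 - 5*z^2 + 2*z + 8) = (z + 1)*(z + 3)*(z^2 - 6*z + 8) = (z - 2)*(z + 1)*(z + 3)*(z - 4)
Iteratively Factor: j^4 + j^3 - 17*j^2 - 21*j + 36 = (j + 3)*(j^3 - 2*j^2 - 11*j + 12) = (j - 1)*(j + 3)*(j^2 - j - 12) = (j - 1)*(j + 3)^2*(j - 4)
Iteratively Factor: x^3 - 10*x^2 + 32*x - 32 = (x - 4)*(x^2 - 6*x + 8) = (x - 4)^2*(x - 2)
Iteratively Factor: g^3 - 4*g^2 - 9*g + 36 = (g + 3)*(g^2 - 7*g + 12) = (g - 3)*(g + 3)*(g - 4)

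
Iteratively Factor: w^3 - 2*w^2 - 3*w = (w - 3)*(w^2 + w) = w*(w - 3)*(w + 1)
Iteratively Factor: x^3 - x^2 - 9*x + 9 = (x - 1)*(x^2 - 9) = (x - 1)*(x + 3)*(x - 3)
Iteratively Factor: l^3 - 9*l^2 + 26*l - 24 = (l - 3)*(l^2 - 6*l + 8) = (l - 4)*(l - 3)*(l - 2)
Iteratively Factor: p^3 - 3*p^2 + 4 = (p - 2)*(p^2 - p - 2) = (p - 2)*(p + 1)*(p - 2)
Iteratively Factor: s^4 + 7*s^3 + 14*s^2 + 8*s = (s + 2)*(s^3 + 5*s^2 + 4*s) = s*(s + 2)*(s^2 + 5*s + 4) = s*(s + 2)*(s + 4)*(s + 1)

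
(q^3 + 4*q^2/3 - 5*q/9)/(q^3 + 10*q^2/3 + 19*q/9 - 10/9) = q/(q + 2)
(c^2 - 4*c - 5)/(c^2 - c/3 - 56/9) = 9*(-c^2 + 4*c + 5)/(-9*c^2 + 3*c + 56)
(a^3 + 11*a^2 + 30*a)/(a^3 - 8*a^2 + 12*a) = (a^2 + 11*a + 30)/(a^2 - 8*a + 12)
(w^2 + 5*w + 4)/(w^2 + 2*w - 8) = (w + 1)/(w - 2)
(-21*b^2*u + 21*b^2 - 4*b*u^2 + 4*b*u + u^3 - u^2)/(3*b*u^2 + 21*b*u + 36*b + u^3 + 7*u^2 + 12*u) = (-7*b*u + 7*b + u^2 - u)/(u^2 + 7*u + 12)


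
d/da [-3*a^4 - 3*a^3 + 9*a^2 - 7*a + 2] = -12*a^3 - 9*a^2 + 18*a - 7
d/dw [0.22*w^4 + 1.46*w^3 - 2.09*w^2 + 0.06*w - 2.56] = 0.88*w^3 + 4.38*w^2 - 4.18*w + 0.06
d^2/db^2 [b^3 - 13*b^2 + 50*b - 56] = 6*b - 26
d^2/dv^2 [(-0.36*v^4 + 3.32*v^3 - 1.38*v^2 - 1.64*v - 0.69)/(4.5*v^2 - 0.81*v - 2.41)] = (-14.58*v^6 + 7.87320000000011*v^5 + 22.008024*v^4 - 11.356992*v^3 - 159.83676*v^2 + 24.072852*v - 25.498986)/(91.125*v^6 - 49.2075*v^5 - 137.55015*v^4 + 52.175259*v^3 + 73.665747*v^2 - 14.113683*v - 13.997521)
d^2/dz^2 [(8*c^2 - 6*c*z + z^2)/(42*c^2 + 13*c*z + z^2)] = 2*c*(6056*c^3 + 1068*c^2*z - 102*c*z^2 - 19*z^3)/(74088*c^6 + 68796*c^5*z + 26586*c^4*z^2 + 5473*c^3*z^3 + 633*c^2*z^4 + 39*c*z^5 + z^6)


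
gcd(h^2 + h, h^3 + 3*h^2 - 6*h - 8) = h + 1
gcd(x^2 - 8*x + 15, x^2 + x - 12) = x - 3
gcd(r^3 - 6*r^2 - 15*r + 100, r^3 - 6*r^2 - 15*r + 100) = r^3 - 6*r^2 - 15*r + 100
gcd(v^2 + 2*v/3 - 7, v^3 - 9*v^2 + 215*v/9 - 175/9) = v - 7/3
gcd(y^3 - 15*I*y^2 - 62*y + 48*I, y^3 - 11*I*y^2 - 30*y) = y - 6*I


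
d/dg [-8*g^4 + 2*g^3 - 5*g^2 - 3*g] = -32*g^3 + 6*g^2 - 10*g - 3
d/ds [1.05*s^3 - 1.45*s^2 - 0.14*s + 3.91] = 3.15*s^2 - 2.9*s - 0.14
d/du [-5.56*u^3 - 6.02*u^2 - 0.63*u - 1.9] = -16.68*u^2 - 12.04*u - 0.63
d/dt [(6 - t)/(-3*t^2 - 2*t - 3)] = 3*(-t^2 + 12*t + 5)/(9*t^4 + 12*t^3 + 22*t^2 + 12*t + 9)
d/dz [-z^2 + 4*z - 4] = 4 - 2*z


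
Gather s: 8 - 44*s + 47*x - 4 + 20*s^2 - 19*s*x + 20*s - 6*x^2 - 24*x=20*s^2 + s*(-19*x - 24) - 6*x^2 + 23*x + 4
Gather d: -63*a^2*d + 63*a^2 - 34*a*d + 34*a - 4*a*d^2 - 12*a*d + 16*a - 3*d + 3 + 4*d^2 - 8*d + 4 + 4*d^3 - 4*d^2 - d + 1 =63*a^2 - 4*a*d^2 + 50*a + 4*d^3 + d*(-63*a^2 - 46*a - 12) + 8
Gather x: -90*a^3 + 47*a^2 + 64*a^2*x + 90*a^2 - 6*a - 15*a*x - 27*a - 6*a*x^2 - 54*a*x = -90*a^3 + 137*a^2 - 6*a*x^2 - 33*a + x*(64*a^2 - 69*a)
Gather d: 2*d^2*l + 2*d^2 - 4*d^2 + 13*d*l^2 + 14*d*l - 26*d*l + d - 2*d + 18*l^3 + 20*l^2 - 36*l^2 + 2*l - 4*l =d^2*(2*l - 2) + d*(13*l^2 - 12*l - 1) + 18*l^3 - 16*l^2 - 2*l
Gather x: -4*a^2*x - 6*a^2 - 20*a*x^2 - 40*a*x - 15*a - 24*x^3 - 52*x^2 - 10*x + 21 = -6*a^2 - 15*a - 24*x^3 + x^2*(-20*a - 52) + x*(-4*a^2 - 40*a - 10) + 21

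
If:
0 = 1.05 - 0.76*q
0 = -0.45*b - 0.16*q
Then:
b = -0.49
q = 1.38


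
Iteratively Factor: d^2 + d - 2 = (d + 2)*(d - 1)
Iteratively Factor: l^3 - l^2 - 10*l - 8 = (l - 4)*(l^2 + 3*l + 2) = (l - 4)*(l + 2)*(l + 1)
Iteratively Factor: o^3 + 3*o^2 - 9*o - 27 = (o + 3)*(o^2 - 9) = (o + 3)^2*(o - 3)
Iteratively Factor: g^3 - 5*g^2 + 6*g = (g - 2)*(g^2 - 3*g) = (g - 3)*(g - 2)*(g)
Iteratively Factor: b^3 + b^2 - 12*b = (b - 3)*(b^2 + 4*b) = (b - 3)*(b + 4)*(b)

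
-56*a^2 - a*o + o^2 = (-8*a + o)*(7*a + o)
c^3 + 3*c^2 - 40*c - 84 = (c - 6)*(c + 2)*(c + 7)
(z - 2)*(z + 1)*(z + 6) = z^3 + 5*z^2 - 8*z - 12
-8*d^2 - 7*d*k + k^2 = (-8*d + k)*(d + k)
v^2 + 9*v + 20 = (v + 4)*(v + 5)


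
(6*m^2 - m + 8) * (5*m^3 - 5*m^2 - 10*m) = 30*m^5 - 35*m^4 - 15*m^3 - 30*m^2 - 80*m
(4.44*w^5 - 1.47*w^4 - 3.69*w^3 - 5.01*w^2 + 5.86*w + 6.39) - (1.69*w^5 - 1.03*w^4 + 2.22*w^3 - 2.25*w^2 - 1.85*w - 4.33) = 2.75*w^5 - 0.44*w^4 - 5.91*w^3 - 2.76*w^2 + 7.71*w + 10.72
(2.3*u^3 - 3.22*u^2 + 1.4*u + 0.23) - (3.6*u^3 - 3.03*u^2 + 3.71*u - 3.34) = -1.3*u^3 - 0.19*u^2 - 2.31*u + 3.57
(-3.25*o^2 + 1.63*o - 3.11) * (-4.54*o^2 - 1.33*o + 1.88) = 14.755*o^4 - 3.0777*o^3 + 5.8415*o^2 + 7.2007*o - 5.8468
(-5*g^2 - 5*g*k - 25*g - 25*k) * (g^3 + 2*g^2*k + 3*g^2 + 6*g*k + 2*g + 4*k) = -5*g^5 - 15*g^4*k - 40*g^4 - 10*g^3*k^2 - 120*g^3*k - 85*g^3 - 80*g^2*k^2 - 255*g^2*k - 50*g^2 - 170*g*k^2 - 150*g*k - 100*k^2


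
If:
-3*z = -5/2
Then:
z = 5/6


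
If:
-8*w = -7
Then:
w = 7/8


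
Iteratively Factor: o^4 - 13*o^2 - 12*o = (o + 3)*(o^3 - 3*o^2 - 4*o) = (o - 4)*(o + 3)*(o^2 + o) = (o - 4)*(o + 1)*(o + 3)*(o)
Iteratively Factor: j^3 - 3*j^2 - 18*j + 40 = (j - 5)*(j^2 + 2*j - 8) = (j - 5)*(j - 2)*(j + 4)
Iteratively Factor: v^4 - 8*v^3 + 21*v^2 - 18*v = (v - 2)*(v^3 - 6*v^2 + 9*v) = (v - 3)*(v - 2)*(v^2 - 3*v) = (v - 3)^2*(v - 2)*(v)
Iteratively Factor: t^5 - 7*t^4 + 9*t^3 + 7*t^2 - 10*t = (t - 5)*(t^4 - 2*t^3 - t^2 + 2*t) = t*(t - 5)*(t^3 - 2*t^2 - t + 2) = t*(t - 5)*(t - 2)*(t^2 - 1) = t*(t - 5)*(t - 2)*(t + 1)*(t - 1)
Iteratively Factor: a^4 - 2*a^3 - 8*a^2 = (a + 2)*(a^3 - 4*a^2) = (a - 4)*(a + 2)*(a^2) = a*(a - 4)*(a + 2)*(a)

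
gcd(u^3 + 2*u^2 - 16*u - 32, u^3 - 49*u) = 1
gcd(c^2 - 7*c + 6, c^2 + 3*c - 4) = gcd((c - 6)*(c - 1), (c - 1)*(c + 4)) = c - 1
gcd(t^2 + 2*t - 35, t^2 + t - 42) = t + 7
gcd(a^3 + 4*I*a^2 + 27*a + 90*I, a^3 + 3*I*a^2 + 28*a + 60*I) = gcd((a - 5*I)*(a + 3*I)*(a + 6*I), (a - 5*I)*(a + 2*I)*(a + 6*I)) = a^2 + I*a + 30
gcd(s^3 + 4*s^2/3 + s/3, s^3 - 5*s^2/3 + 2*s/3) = s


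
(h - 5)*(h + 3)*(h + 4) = h^3 + 2*h^2 - 23*h - 60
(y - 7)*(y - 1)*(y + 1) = y^3 - 7*y^2 - y + 7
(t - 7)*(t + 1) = t^2 - 6*t - 7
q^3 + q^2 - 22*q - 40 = (q - 5)*(q + 2)*(q + 4)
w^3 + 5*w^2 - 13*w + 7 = (w - 1)^2*(w + 7)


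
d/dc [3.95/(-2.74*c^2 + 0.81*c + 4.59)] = (21.646*c - 3.1995)/(-2.74*c^2 + 0.81*c + 4.59)^2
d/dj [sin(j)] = cos(j)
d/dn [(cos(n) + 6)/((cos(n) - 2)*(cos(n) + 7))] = (cos(n)^2 + 12*cos(n) + 44)*sin(n)/((cos(n) - 2)^2*(cos(n) + 7)^2)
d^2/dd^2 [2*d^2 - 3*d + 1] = 4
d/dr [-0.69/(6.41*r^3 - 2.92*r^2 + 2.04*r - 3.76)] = (13.2687*r^2 - 4.0296*r + 1.4076)/(6.41*r^3 - 2.92*r^2 + 2.04*r - 3.76)^2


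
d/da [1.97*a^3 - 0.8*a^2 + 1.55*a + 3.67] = 5.91*a^2 - 1.6*a + 1.55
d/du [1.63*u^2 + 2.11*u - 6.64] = 3.26*u + 2.11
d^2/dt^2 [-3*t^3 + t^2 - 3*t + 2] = 2 - 18*t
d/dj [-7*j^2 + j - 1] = 1 - 14*j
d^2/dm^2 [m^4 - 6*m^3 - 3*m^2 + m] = 12*m^2 - 36*m - 6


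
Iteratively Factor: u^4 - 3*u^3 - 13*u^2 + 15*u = (u - 1)*(u^3 - 2*u^2 - 15*u) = u*(u - 1)*(u^2 - 2*u - 15) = u*(u - 5)*(u - 1)*(u + 3)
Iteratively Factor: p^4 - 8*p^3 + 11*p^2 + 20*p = (p + 1)*(p^3 - 9*p^2 + 20*p) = (p - 5)*(p + 1)*(p^2 - 4*p) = (p - 5)*(p - 4)*(p + 1)*(p)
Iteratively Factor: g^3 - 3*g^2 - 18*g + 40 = (g - 5)*(g^2 + 2*g - 8) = (g - 5)*(g + 4)*(g - 2)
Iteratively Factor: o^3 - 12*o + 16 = (o - 2)*(o^2 + 2*o - 8) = (o - 2)*(o + 4)*(o - 2)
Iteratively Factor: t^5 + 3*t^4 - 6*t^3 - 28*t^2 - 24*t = (t + 2)*(t^4 + t^3 - 8*t^2 - 12*t) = (t - 3)*(t + 2)*(t^3 + 4*t^2 + 4*t) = t*(t - 3)*(t + 2)*(t^2 + 4*t + 4) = t*(t - 3)*(t + 2)^2*(t + 2)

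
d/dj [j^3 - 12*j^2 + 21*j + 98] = 3*j^2 - 24*j + 21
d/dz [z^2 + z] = 2*z + 1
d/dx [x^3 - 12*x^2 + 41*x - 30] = 3*x^2 - 24*x + 41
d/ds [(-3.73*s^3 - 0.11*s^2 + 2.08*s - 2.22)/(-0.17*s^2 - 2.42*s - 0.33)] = (0.6341*s^4 + 18.0532*s^3 + 4.3125*s^2 - 0.682200000000001*s - 6.0588)/(0.0289*s^4 + 0.8228*s^3 + 5.9686*s^2 + 1.5972*s + 0.1089)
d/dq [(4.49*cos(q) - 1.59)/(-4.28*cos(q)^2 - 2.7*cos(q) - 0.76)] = (-19.2172*cos(q)^2 + 13.6104*cos(q) + 7.7054)*sin(q)/(18.3184*cos(q)^4 + 23.112*cos(q)^3 + 13.7956*cos(q)^2 + 4.104*cos(q) + 0.5776)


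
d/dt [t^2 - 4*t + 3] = 2*t - 4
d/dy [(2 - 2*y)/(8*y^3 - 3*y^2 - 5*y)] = 2*(16*y + 5)/(y^2*(64*y^2 + 80*y + 25))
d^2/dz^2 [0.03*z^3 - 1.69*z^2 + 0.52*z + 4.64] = 0.18*z - 3.38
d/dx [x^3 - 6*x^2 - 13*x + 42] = 3*x^2 - 12*x - 13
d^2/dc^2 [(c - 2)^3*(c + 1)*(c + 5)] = 20*c^3 - 114*c + 68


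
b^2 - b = b*(b - 1)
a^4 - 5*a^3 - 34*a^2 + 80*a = a*(a - 8)*(a - 2)*(a + 5)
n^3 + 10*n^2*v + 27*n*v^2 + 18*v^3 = (n + v)*(n + 3*v)*(n + 6*v)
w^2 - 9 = (w - 3)*(w + 3)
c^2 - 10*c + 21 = (c - 7)*(c - 3)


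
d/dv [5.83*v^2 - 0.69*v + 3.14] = 11.66*v - 0.69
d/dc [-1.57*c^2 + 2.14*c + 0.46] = 2.14 - 3.14*c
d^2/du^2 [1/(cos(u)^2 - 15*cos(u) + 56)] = (-4*sin(u)^4 + 3*sin(u)^2 - 3585*cos(u)/4 + 45*cos(3*u)/4 + 339)/((cos(u) - 8)^3*(cos(u) - 7)^3)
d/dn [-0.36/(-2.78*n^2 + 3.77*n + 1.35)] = (1.3572 - 2.0016*n)/(-2.78*n^2 + 3.77*n + 1.35)^2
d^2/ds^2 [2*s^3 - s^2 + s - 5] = 12*s - 2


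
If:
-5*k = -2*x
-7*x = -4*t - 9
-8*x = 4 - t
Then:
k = -2/5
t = -4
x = -1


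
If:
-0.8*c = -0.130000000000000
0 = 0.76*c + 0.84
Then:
No Solution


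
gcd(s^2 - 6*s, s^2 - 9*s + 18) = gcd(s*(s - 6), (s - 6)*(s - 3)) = s - 6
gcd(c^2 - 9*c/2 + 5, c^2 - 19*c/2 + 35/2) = c - 5/2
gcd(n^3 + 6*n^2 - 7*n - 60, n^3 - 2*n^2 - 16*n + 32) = n + 4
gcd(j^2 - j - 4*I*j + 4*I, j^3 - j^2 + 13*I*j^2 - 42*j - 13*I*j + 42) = j - 1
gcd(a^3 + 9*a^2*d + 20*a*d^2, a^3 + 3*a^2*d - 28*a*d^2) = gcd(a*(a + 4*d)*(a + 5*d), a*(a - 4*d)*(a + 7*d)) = a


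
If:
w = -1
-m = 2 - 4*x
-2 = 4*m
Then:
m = -1/2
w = -1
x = 3/8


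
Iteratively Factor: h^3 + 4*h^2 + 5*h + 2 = (h + 2)*(h^2 + 2*h + 1) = (h + 1)*(h + 2)*(h + 1)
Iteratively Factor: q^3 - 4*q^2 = (q)*(q^2 - 4*q) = q*(q - 4)*(q)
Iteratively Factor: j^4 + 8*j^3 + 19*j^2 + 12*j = (j + 4)*(j^3 + 4*j^2 + 3*j) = j*(j + 4)*(j^2 + 4*j + 3) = j*(j + 1)*(j + 4)*(j + 3)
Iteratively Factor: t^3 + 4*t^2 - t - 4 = (t + 4)*(t^2 - 1) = (t + 1)*(t + 4)*(t - 1)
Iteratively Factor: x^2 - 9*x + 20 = (x - 4)*(x - 5)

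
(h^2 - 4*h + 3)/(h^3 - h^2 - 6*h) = (h - 1)/(h*(h + 2))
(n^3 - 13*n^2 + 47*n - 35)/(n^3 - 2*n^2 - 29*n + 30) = (n^2 - 12*n + 35)/(n^2 - n - 30)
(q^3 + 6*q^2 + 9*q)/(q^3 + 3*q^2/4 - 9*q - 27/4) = 4*q*(q + 3)/(4*q^2 - 9*q - 9)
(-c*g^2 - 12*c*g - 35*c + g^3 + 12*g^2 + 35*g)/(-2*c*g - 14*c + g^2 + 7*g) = (c*g + 5*c - g^2 - 5*g)/(2*c - g)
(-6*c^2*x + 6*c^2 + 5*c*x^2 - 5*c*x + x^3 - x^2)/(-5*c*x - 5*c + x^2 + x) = (6*c^2*x - 6*c^2 - 5*c*x^2 + 5*c*x - x^3 + x^2)/(5*c*x + 5*c - x^2 - x)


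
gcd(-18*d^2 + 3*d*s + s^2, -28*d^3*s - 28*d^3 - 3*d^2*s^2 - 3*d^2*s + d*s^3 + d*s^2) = 1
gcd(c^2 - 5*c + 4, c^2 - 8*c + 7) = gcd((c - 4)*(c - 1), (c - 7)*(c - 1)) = c - 1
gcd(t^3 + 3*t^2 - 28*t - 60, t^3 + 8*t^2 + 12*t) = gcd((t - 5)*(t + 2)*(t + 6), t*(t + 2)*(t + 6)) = t^2 + 8*t + 12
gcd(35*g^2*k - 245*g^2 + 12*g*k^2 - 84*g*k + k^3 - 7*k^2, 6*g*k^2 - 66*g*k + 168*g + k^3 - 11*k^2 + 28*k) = k - 7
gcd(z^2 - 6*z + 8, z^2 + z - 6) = z - 2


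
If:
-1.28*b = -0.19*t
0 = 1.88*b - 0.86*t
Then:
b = 0.00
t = 0.00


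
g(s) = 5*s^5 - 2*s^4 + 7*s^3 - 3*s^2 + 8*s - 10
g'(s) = 25*s^4 - 8*s^3 + 21*s^2 - 6*s + 8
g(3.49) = 2571.02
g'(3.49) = 3611.64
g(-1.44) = -88.20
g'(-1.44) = 191.57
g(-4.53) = -11138.82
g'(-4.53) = 11737.48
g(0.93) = 2.46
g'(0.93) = 32.85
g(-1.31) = -66.54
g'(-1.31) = 143.51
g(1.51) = 48.19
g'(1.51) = 149.25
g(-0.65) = -19.33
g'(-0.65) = 27.43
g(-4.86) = -15595.67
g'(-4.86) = 15398.64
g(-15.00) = -3922555.00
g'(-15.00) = 1297448.00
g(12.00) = 1214438.00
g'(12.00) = 507536.00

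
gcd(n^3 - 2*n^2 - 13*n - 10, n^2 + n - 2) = n + 2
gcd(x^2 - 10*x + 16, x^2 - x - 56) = x - 8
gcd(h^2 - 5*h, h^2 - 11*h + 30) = h - 5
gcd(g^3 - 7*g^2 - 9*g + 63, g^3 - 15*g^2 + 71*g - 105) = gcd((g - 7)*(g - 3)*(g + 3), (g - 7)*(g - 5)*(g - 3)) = g^2 - 10*g + 21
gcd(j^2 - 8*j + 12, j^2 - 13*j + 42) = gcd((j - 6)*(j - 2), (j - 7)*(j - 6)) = j - 6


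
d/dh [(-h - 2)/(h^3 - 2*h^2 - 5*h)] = (h*(-h^2 + 2*h + 5) - (h + 2)*(-3*h^2 + 4*h + 5))/(h^2*(-h^2 + 2*h + 5)^2)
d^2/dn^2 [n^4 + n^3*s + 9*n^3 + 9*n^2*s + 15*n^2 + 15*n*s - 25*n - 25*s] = 12*n^2 + 6*n*s + 54*n + 18*s + 30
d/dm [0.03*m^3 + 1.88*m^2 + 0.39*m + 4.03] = 0.09*m^2 + 3.76*m + 0.39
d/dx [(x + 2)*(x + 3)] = 2*x + 5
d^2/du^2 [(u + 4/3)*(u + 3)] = 2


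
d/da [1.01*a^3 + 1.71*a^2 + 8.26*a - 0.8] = 3.03*a^2 + 3.42*a + 8.26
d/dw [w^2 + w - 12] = 2*w + 1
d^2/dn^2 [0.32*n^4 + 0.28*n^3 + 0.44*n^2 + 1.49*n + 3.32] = 3.84*n^2 + 1.68*n + 0.88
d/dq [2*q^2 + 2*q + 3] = 4*q + 2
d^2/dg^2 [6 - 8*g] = 0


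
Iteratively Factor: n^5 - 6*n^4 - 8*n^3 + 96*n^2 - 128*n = (n - 2)*(n^4 - 4*n^3 - 16*n^2 + 64*n) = (n - 2)*(n + 4)*(n^3 - 8*n^2 + 16*n) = n*(n - 2)*(n + 4)*(n^2 - 8*n + 16) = n*(n - 4)*(n - 2)*(n + 4)*(n - 4)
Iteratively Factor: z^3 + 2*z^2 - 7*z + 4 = (z - 1)*(z^2 + 3*z - 4) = (z - 1)^2*(z + 4)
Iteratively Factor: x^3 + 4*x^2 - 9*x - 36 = (x + 4)*(x^2 - 9) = (x + 3)*(x + 4)*(x - 3)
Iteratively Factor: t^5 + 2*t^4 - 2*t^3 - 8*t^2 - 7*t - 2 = (t + 1)*(t^4 + t^3 - 3*t^2 - 5*t - 2) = (t + 1)^2*(t^3 - 3*t - 2) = (t + 1)^3*(t^2 - t - 2) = (t - 2)*(t + 1)^3*(t + 1)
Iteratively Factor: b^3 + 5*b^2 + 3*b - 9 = (b + 3)*(b^2 + 2*b - 3) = (b + 3)^2*(b - 1)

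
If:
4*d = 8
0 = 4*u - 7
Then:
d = 2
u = 7/4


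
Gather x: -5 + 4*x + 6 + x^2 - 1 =x^2 + 4*x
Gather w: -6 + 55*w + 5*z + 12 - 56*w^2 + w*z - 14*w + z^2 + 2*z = -56*w^2 + w*(z + 41) + z^2 + 7*z + 6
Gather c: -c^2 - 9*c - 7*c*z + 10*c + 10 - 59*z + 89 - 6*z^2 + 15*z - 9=-c^2 + c*(1 - 7*z) - 6*z^2 - 44*z + 90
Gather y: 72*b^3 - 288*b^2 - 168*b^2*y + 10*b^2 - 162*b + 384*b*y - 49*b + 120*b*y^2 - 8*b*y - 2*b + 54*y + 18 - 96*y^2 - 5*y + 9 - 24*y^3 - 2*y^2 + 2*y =72*b^3 - 278*b^2 - 213*b - 24*y^3 + y^2*(120*b - 98) + y*(-168*b^2 + 376*b + 51) + 27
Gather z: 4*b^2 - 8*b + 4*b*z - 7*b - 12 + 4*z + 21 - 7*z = 4*b^2 - 15*b + z*(4*b - 3) + 9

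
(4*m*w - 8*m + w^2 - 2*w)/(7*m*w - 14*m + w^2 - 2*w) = (4*m + w)/(7*m + w)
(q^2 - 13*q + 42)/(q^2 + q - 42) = (q - 7)/(q + 7)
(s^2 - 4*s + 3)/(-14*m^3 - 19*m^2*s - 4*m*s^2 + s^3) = (-s^2 + 4*s - 3)/(14*m^3 + 19*m^2*s + 4*m*s^2 - s^3)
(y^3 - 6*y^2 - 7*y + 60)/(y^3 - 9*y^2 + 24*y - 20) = (y^2 - y - 12)/(y^2 - 4*y + 4)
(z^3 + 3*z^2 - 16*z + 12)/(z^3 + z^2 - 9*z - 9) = (z^3 + 3*z^2 - 16*z + 12)/(z^3 + z^2 - 9*z - 9)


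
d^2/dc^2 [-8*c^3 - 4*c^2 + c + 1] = -48*c - 8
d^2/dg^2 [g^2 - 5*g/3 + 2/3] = 2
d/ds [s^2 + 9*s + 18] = 2*s + 9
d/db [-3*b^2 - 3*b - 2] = -6*b - 3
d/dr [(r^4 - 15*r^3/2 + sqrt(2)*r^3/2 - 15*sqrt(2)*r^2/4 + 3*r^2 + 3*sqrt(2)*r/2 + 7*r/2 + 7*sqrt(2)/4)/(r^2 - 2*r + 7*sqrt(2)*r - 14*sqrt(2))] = (4*r^5 - 27*r^4 + 43*sqrt(2)*r^4 - 326*sqrt(2)*r^3 + 88*r^3 - 208*r^2 + 684*sqrt(2)*r^2 - 175*sqrt(2)*r + 420*r - 133 - 91*sqrt(2))/(2*(r^4 - 4*r^3 + 14*sqrt(2)*r^3 - 56*sqrt(2)*r^2 + 102*r^2 - 392*r + 56*sqrt(2)*r + 392))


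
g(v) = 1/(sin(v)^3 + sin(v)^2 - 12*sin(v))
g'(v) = (-3*sin(v)^2*cos(v) - 2*sin(v)*cos(v) + 12*cos(v))/(sin(v)^3 + sin(v)^2 - 12*sin(v))^2 = (-3*sin(v)^2 - 2*sin(v) + 12)*cos(v)/((sin(v)^2 + sin(v) - 12)^2*sin(v)^2)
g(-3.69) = -0.17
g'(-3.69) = -0.25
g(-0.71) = 0.13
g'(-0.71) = 0.14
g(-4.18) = -0.11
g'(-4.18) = -0.05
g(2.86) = -0.31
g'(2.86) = -1.03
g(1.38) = -0.10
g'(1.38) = 0.01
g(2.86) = -0.31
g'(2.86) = -1.03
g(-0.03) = 2.77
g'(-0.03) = 92.57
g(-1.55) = 0.08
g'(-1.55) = 0.00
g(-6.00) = -0.31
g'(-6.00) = 1.02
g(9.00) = -0.21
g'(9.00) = -0.44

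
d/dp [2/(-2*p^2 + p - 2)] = 2*(4*p - 1)/(2*p^2 - p + 2)^2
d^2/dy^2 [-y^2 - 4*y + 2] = -2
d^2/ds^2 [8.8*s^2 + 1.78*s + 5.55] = 17.6000000000000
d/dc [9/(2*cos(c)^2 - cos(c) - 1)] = 9*(4*cos(c) - 1)*sin(c)/(cos(c) - cos(2*c))^2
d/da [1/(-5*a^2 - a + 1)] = (10*a + 1)/(5*a^2 + a - 1)^2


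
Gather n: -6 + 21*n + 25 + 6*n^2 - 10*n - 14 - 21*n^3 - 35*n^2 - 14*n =-21*n^3 - 29*n^2 - 3*n + 5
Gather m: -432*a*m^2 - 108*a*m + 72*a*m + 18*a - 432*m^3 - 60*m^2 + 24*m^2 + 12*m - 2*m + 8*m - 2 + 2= 18*a - 432*m^3 + m^2*(-432*a - 36) + m*(18 - 36*a)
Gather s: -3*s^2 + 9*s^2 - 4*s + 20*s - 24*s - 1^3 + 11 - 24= 6*s^2 - 8*s - 14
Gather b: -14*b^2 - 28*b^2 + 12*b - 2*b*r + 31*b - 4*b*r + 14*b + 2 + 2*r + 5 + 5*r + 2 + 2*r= -42*b^2 + b*(57 - 6*r) + 9*r + 9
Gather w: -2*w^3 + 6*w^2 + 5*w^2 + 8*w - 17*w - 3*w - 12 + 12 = -2*w^3 + 11*w^2 - 12*w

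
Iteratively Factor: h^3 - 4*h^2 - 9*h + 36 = (h + 3)*(h^2 - 7*h + 12) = (h - 4)*(h + 3)*(h - 3)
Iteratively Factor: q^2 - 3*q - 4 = (q + 1)*(q - 4)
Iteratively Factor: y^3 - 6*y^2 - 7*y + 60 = (y + 3)*(y^2 - 9*y + 20) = (y - 5)*(y + 3)*(y - 4)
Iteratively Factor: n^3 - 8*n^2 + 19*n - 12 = (n - 4)*(n^2 - 4*n + 3) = (n - 4)*(n - 3)*(n - 1)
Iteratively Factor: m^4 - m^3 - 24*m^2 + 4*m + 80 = (m + 2)*(m^3 - 3*m^2 - 18*m + 40) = (m + 2)*(m + 4)*(m^2 - 7*m + 10) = (m - 2)*(m + 2)*(m + 4)*(m - 5)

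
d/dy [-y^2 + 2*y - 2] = 2 - 2*y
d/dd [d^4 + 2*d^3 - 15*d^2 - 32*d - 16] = 4*d^3 + 6*d^2 - 30*d - 32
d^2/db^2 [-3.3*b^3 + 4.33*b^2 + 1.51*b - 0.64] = 8.66 - 19.8*b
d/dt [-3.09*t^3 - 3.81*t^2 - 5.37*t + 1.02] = -9.27*t^2 - 7.62*t - 5.37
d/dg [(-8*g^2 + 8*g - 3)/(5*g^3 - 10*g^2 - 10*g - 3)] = (40*g^4 - 80*g^3 + 205*g^2 - 12*g - 54)/(25*g^6 - 100*g^5 + 170*g^3 + 160*g^2 + 60*g + 9)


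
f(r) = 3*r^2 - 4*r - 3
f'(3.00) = 14.00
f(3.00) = 12.00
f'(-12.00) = -76.00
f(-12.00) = 477.00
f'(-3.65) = -25.90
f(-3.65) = 51.57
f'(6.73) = 36.38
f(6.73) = 105.96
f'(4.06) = 20.36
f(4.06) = 30.21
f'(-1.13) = -10.78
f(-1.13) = 5.35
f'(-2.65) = -19.90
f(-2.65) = 28.67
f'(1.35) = 4.10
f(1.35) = -2.93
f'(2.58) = 11.48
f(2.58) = 6.65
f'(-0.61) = -7.66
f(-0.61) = 0.56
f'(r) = 6*r - 4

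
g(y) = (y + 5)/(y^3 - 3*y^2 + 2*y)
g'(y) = (y + 5)*(-3*y^2 + 6*y - 2)/(y^3 - 3*y^2 + 2*y)^2 + 1/(y^3 - 3*y^2 + 2*y) = (y*(y^2 - 3*y + 2) - (y + 5)*(3*y^2 - 6*y + 2))/(y^2*(y^2 - 3*y + 2)^2)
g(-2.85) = -0.04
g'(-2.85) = -0.05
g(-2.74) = -0.05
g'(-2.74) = -0.06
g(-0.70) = -1.34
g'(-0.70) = -3.51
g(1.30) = -23.08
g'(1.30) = 58.04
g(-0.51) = -2.32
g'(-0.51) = -7.54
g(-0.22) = -8.02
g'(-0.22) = -48.33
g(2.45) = 4.66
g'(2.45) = -14.85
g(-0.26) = -6.40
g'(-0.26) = -33.89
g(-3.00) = -0.03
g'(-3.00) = -0.04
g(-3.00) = -0.03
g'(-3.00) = -0.04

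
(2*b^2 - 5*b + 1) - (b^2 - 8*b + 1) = b^2 + 3*b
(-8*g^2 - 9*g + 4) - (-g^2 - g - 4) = -7*g^2 - 8*g + 8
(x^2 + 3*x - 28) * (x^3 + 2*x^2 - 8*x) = x^5 + 5*x^4 - 30*x^3 - 80*x^2 + 224*x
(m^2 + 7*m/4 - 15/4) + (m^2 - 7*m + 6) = 2*m^2 - 21*m/4 + 9/4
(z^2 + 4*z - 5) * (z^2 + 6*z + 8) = z^4 + 10*z^3 + 27*z^2 + 2*z - 40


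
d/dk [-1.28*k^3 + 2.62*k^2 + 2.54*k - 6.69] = -3.84*k^2 + 5.24*k + 2.54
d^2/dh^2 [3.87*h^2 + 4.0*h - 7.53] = 7.74000000000000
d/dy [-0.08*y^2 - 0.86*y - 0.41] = -0.16*y - 0.86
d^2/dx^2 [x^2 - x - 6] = 2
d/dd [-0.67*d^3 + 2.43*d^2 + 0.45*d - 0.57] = -2.01*d^2 + 4.86*d + 0.45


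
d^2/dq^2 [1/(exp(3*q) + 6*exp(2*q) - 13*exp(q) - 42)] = ((-9*exp(2*q) - 24*exp(q) + 13)*(exp(3*q) + 6*exp(2*q) - 13*exp(q) - 42) + 2*(3*exp(2*q) + 12*exp(q) - 13)^2*exp(q))*exp(q)/(exp(3*q) + 6*exp(2*q) - 13*exp(q) - 42)^3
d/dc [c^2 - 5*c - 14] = 2*c - 5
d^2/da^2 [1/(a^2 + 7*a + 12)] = 2*(-a^2 - 7*a + (2*a + 7)^2 - 12)/(a^2 + 7*a + 12)^3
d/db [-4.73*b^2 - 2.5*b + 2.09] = -9.46*b - 2.5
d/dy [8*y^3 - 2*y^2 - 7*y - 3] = 24*y^2 - 4*y - 7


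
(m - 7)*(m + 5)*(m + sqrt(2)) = m^3 - 2*m^2 + sqrt(2)*m^2 - 35*m - 2*sqrt(2)*m - 35*sqrt(2)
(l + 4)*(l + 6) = l^2 + 10*l + 24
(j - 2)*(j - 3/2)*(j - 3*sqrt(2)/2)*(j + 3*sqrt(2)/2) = j^4 - 7*j^3/2 - 3*j^2/2 + 63*j/4 - 27/2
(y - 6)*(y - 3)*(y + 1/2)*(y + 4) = y^4 - 9*y^3/2 - 41*y^2/2 + 63*y + 36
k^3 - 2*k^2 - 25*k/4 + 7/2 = (k - 7/2)*(k - 1/2)*(k + 2)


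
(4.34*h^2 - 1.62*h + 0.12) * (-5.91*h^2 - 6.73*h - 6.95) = -25.6494*h^4 - 19.634*h^3 - 19.9696*h^2 + 10.4514*h - 0.834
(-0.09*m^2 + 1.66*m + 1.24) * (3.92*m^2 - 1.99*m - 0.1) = -0.3528*m^4 + 6.6863*m^3 + 1.5664*m^2 - 2.6336*m - 0.124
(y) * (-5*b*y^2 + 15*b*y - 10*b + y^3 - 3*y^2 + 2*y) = -5*b*y^3 + 15*b*y^2 - 10*b*y + y^4 - 3*y^3 + 2*y^2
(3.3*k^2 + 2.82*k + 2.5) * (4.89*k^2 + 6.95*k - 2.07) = 16.137*k^4 + 36.7248*k^3 + 24.993*k^2 + 11.5376*k - 5.175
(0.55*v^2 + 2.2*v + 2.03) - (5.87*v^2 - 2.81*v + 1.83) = -5.32*v^2 + 5.01*v + 0.2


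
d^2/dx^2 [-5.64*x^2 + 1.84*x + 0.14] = -11.2800000000000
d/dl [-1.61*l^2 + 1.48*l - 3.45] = 1.48 - 3.22*l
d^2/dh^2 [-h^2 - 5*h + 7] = -2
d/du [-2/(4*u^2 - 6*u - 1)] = 4*(4*u - 3)/(-4*u^2 + 6*u + 1)^2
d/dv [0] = 0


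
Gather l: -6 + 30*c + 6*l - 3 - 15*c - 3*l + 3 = 15*c + 3*l - 6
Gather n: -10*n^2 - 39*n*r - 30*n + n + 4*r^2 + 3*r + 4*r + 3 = -10*n^2 + n*(-39*r - 29) + 4*r^2 + 7*r + 3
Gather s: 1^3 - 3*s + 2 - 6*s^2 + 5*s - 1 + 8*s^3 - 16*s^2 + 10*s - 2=8*s^3 - 22*s^2 + 12*s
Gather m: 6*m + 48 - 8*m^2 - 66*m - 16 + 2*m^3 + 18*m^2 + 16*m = 2*m^3 + 10*m^2 - 44*m + 32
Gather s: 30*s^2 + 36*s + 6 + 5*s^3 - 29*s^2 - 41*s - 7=5*s^3 + s^2 - 5*s - 1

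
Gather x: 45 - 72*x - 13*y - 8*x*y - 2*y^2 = x*(-8*y - 72) - 2*y^2 - 13*y + 45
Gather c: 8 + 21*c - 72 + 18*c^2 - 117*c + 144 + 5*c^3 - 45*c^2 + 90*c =5*c^3 - 27*c^2 - 6*c + 80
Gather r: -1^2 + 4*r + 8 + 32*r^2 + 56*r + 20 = 32*r^2 + 60*r + 27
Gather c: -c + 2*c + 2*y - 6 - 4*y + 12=c - 2*y + 6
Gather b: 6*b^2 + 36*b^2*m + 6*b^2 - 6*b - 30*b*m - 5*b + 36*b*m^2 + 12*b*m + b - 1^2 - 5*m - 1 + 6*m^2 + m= b^2*(36*m + 12) + b*(36*m^2 - 18*m - 10) + 6*m^2 - 4*m - 2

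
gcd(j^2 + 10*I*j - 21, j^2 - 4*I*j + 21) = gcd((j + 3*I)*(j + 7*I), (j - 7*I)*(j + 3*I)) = j + 3*I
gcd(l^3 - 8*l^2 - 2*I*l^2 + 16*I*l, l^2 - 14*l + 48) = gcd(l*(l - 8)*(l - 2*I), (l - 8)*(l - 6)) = l - 8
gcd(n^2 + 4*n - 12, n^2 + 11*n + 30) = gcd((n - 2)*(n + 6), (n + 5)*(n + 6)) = n + 6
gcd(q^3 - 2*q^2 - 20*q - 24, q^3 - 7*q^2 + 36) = q^2 - 4*q - 12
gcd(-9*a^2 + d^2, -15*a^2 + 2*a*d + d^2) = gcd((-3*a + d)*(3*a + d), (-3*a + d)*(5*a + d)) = 3*a - d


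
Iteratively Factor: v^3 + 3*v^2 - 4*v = (v)*(v^2 + 3*v - 4) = v*(v - 1)*(v + 4)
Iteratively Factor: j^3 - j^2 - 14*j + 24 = (j + 4)*(j^2 - 5*j + 6) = (j - 3)*(j + 4)*(j - 2)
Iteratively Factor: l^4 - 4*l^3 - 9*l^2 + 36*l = (l + 3)*(l^3 - 7*l^2 + 12*l) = (l - 3)*(l + 3)*(l^2 - 4*l) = (l - 4)*(l - 3)*(l + 3)*(l)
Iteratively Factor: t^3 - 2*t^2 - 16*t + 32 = (t - 4)*(t^2 + 2*t - 8) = (t - 4)*(t + 4)*(t - 2)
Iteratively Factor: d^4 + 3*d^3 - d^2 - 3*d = (d)*(d^3 + 3*d^2 - d - 3) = d*(d + 3)*(d^2 - 1) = d*(d + 1)*(d + 3)*(d - 1)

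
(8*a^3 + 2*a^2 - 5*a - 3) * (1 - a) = -8*a^4 + 6*a^3 + 7*a^2 - 2*a - 3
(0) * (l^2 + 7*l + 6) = 0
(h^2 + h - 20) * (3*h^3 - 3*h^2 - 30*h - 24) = 3*h^5 - 93*h^3 + 6*h^2 + 576*h + 480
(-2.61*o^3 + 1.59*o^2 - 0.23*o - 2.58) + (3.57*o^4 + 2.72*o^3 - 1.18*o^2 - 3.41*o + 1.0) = 3.57*o^4 + 0.11*o^3 + 0.41*o^2 - 3.64*o - 1.58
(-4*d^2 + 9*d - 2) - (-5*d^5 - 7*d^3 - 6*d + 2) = 5*d^5 + 7*d^3 - 4*d^2 + 15*d - 4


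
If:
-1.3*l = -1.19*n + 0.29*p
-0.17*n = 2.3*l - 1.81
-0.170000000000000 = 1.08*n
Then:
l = 0.80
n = -0.16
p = -4.23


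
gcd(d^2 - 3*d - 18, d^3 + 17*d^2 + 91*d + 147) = d + 3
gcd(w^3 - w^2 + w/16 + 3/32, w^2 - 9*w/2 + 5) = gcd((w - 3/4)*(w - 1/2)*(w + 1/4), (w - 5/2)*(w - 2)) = 1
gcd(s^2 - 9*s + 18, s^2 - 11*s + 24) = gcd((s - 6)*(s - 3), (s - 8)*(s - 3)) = s - 3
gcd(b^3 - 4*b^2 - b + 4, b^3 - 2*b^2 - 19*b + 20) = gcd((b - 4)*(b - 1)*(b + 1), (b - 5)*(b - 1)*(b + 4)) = b - 1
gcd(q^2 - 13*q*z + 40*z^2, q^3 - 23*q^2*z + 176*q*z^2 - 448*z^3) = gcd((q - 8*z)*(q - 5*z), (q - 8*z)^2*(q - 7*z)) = -q + 8*z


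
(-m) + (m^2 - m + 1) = m^2 - 2*m + 1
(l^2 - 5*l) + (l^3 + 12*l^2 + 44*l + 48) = l^3 + 13*l^2 + 39*l + 48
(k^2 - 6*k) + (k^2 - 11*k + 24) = 2*k^2 - 17*k + 24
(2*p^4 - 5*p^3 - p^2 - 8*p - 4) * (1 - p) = -2*p^5 + 7*p^4 - 4*p^3 + 7*p^2 - 4*p - 4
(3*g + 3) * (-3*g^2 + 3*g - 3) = -9*g^3 - 9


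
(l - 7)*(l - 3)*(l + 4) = l^3 - 6*l^2 - 19*l + 84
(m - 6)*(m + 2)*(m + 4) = m^3 - 28*m - 48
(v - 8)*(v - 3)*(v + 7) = v^3 - 4*v^2 - 53*v + 168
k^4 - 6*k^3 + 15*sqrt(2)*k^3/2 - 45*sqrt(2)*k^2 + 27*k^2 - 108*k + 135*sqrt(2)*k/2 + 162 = (k - 3)^2*(k + 3*sqrt(2)/2)*(k + 6*sqrt(2))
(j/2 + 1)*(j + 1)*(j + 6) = j^3/2 + 9*j^2/2 + 10*j + 6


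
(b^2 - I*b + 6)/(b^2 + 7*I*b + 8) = (b^2 - I*b + 6)/(b^2 + 7*I*b + 8)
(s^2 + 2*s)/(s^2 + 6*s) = (s + 2)/(s + 6)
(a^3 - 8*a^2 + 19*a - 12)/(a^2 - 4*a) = a - 4 + 3/a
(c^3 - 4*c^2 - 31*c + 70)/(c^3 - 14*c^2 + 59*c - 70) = (c + 5)/(c - 5)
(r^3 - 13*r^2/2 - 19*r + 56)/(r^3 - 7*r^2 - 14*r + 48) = (r + 7/2)/(r + 3)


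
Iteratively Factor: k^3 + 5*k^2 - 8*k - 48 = (k + 4)*(k^2 + k - 12) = (k - 3)*(k + 4)*(k + 4)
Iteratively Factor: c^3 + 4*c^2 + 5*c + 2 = (c + 1)*(c^2 + 3*c + 2) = (c + 1)^2*(c + 2)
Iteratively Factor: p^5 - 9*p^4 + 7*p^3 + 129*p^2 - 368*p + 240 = (p - 3)*(p^4 - 6*p^3 - 11*p^2 + 96*p - 80) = (p - 3)*(p + 4)*(p^3 - 10*p^2 + 29*p - 20) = (p - 5)*(p - 3)*(p + 4)*(p^2 - 5*p + 4) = (p - 5)*(p - 3)*(p - 1)*(p + 4)*(p - 4)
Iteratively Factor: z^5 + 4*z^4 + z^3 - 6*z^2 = (z + 2)*(z^4 + 2*z^3 - 3*z^2) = (z - 1)*(z + 2)*(z^3 + 3*z^2) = z*(z - 1)*(z + 2)*(z^2 + 3*z) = z^2*(z - 1)*(z + 2)*(z + 3)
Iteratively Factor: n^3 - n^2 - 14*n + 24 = (n + 4)*(n^2 - 5*n + 6) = (n - 2)*(n + 4)*(n - 3)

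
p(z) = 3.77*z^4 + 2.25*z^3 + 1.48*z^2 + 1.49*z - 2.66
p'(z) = 15.08*z^3 + 6.75*z^2 + 2.96*z + 1.49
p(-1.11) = 0.16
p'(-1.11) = -14.10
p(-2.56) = 127.40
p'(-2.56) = -214.85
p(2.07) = 95.94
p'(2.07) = 170.30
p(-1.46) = 8.45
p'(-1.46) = -35.37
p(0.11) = -2.47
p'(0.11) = 1.92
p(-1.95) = 37.89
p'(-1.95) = -90.43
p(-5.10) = 2280.25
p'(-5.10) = -1838.42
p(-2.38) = 92.81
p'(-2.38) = -170.62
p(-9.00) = 23198.53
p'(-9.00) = -10471.72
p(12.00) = 82291.06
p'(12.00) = 27067.25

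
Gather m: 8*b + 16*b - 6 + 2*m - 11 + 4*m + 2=24*b + 6*m - 15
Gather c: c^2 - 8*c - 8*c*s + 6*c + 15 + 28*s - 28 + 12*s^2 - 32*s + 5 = c^2 + c*(-8*s - 2) + 12*s^2 - 4*s - 8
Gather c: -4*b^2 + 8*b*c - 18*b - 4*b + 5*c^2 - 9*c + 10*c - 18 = -4*b^2 - 22*b + 5*c^2 + c*(8*b + 1) - 18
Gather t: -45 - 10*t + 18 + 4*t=-6*t - 27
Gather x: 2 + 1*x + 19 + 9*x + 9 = 10*x + 30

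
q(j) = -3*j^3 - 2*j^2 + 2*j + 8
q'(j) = -9*j^2 - 4*j + 2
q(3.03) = -87.76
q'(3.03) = -92.75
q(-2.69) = 46.54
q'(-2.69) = -52.36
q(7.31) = -1256.11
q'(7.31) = -508.16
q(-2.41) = 33.56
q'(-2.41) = -40.63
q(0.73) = 7.23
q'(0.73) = -5.72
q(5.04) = -416.80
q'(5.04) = -246.77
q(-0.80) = 6.66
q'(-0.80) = -0.56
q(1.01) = 4.89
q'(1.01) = -11.22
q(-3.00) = 65.00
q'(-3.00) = -67.00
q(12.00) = -5440.00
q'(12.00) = -1342.00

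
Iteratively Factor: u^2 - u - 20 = (u + 4)*(u - 5)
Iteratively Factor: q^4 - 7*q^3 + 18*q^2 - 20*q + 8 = (q - 2)*(q^3 - 5*q^2 + 8*q - 4) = (q - 2)^2*(q^2 - 3*q + 2) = (q - 2)^3*(q - 1)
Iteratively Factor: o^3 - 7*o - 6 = (o + 1)*(o^2 - o - 6) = (o + 1)*(o + 2)*(o - 3)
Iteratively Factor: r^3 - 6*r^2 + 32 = (r - 4)*(r^2 - 2*r - 8) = (r - 4)^2*(r + 2)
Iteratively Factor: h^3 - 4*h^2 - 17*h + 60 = (h - 5)*(h^2 + h - 12) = (h - 5)*(h - 3)*(h + 4)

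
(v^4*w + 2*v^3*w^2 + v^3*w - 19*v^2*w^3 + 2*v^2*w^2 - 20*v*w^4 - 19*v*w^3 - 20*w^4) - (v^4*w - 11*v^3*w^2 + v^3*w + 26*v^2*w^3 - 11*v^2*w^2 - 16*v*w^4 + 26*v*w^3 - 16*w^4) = 13*v^3*w^2 - 45*v^2*w^3 + 13*v^2*w^2 - 4*v*w^4 - 45*v*w^3 - 4*w^4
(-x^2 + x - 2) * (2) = -2*x^2 + 2*x - 4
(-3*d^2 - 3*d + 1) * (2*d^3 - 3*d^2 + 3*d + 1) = -6*d^5 + 3*d^4 + 2*d^3 - 15*d^2 + 1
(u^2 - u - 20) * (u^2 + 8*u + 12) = u^4 + 7*u^3 - 16*u^2 - 172*u - 240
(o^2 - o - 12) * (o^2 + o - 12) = o^4 - 25*o^2 + 144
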